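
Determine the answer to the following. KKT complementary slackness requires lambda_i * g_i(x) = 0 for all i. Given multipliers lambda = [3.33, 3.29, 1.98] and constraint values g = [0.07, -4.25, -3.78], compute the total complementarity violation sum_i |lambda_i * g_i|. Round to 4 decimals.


KKT complementary slackness check:
lambda_1 * g_1 = 3.33 * 0.07 = 0.2331
lambda_2 * g_2 = 3.29 * -4.25 = -13.9825
lambda_3 * g_3 = 1.98 * -3.78 = -7.4844
Total violation = 0.2331 + 13.9825 + 7.4844 = 21.7


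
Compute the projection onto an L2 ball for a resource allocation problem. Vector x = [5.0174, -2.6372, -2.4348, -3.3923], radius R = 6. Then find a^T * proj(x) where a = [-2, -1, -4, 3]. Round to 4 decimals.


Step 1: Compute ||x|| (intermediates to 6 decimals).
||x|| = sqrt(5.0174^2 + (-2.6372)^2 + (-2.4348)^2 + (-3.3923)^2) = 7.040247
Step 2: Project.
Since ||x|| > R, scale = R/||x|| = 6/7.040247 = 0.852243, proj(x) = scale * x
proj(x) = [4.276044, -2.247535, -2.075041, -2.891064]
Step 3: Dot product.
a^T * proj(x) = -2*4.276044 - 1*(-2.247535) - 4*(-2.075041) + 3*(-2.891064) = -6.6776


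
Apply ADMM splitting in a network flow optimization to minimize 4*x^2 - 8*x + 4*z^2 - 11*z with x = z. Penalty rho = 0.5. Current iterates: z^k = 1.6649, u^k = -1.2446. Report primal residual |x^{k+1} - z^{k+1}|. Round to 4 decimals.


ADMM iteration with rho = 0.5, z^k = 1.6649, u^k = -1.2446
Step 1: x-update.
Minimize 4*x^2 - 8*x + (0.5/2)*(x - 1.6649 - 1.2446)^2
FOC: (2*4 + 0.5)*x = 8 + 0.5*(1.6649 + 1.2446)
x^{k+1} = 1.1123
Step 2: z-update.
Minimize 4*z^2 - 11*z + (0.5/2)*(1.1123 - z - 1.2446)^2
FOC: (2*4 + 0.5)*z = 11 + 0.5*(1.1123 - 1.2446)
z^{k+1} = 1.2863
Step 3: u-update.
u^{k+1} = -1.2446 + 1.1123 - 1.2863 = -1.4186
Step 4: Primal residual = |1.1123 - 1.2863| = 0.174


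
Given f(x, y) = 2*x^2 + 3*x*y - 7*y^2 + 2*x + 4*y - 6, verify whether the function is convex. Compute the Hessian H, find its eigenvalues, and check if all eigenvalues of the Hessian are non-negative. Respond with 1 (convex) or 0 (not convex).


The Hessian of f(x,y) = 2*x^2 + 3*x*y - 7*y^2 + 2*x + 4*y - 6 is:
H = [[4, 3], [3, -14]]
Trace = 4 - 14 = -10
Determinant = 4*-14 - (3)^2 = -65
Discriminant = (-10)^2 - 4*-65 = 360.0
Eigenvalues: lambda_1 = -14.4868, lambda_2 = 4.4868
The function is not convex.

0


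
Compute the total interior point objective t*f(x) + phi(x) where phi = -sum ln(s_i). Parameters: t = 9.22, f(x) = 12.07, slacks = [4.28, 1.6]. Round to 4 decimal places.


Step 1: Compute log-barrier.
ln values: [1.454, 0.47]
phi = -(1.454 + 0.47) = -1.924
Step 2: Compute augmented objective.
t*f(x) = 9.22*12.07 = 111.2854
Total = 111.2854 - 1.924 = 109.3614


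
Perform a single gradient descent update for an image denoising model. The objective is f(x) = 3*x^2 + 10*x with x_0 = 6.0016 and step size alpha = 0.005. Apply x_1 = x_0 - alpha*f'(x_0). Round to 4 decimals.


We compute the gradient at x_0 and apply the update.
f'(x) = 6*x + 10
f'(6.0016) = 6*6.0016 + 10 = 46.0096
x_1 = 6.0016 - 0.005*46.0096 = 5.7716


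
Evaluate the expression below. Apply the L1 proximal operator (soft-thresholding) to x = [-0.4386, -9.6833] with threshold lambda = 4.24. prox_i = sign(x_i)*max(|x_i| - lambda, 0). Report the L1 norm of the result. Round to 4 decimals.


Soft-thresholding with lambda = 4.24:
prox(-0.4386) = sign(-0.4386)*max(|-0.4386| - 4.24, 0) = 0.0
prox(-9.6833) = sign(-9.6833)*max(|-9.6833| - 4.24, 0) = -5.4433
prox(x) = [0.0, -5.4433]
||prox(x)||_1 = 0.0 + 5.4433 = 5.4433


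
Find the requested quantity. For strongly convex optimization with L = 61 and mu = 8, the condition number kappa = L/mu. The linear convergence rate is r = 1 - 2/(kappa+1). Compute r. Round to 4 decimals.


Step 1: Compute the condition number.
kappa = L/mu = 61/8 = 7.625
Step 2: Compute the convergence rate.
r = 1 - 2/(kappa + 1) = 1 - 2*mu/(L + mu) = (L - mu)/(L + mu) = 53/69 = 0.7681


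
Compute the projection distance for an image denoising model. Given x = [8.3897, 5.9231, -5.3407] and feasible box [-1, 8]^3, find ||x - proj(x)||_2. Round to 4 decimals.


Project each component onto [-1, 8].
clip(8.3897) = 8.0, clip(5.9231) = 5.9231, clip(-5.3407) = -1.0
Projection = [8.0, 5.9231, -1.0]
Squared diffs: [0.1519, 0.0, 18.8417]
Distance = sqrt(18.9936) = 4.3582


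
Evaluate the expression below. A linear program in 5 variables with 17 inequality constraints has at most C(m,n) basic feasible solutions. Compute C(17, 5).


Each vertex corresponds to some choice of n active constraints out of m, so the number of vertices is at most C(m, n) = m! / (n!(m-n)!).
m = 17, n = 5
Numerator: 17 * 16 * 15 * 14 * 13
Denominator: 5! = 120
C(17, 5) = 6188


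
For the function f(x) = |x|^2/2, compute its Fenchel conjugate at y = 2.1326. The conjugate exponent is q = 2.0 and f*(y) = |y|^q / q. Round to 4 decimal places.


The conjugate exponent q satisfies 1/p + 1/q = 1.
p = 2, so q = 2/(2 - 1) = 2.0
|y|^q = 2.1326^2.0 = 4.548
f*(2.1326) = 4.548 / 2.0 = 2.274


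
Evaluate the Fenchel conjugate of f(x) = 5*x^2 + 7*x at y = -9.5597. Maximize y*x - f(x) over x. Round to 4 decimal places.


f*(y) = sup_x {y*x - a*x^2 - b*x} = sup_x {(y-b)*x - a*x^2}
FOC: (y - b) - 2a*x = 0 => x* = (y - b)/(2a)
x* = (-9.5597 - 7)/(2*5) = -1.656
f*(-9.5597) = (y-b)^2/(4a) = (-9.5597 - 7)^2/(4*5)
= 274.2237/20 = 13.7112


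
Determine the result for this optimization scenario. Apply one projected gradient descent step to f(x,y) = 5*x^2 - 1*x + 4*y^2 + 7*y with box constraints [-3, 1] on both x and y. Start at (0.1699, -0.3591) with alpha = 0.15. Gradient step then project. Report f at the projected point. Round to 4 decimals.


Step 1: Compute gradient at (0.1699, -0.3591).
grad_x = 2*5*0.1699 - 1 = 0.699
grad_y = 2*4*-0.3591 + 7 = 4.1272
Step 2: Gradient step.
x_raw = 0.1699 - 0.15*0.699 = 0.0651
y_raw = -0.3591 - 0.15*4.1272 = -0.9782
Step 3: Project onto [-3, 1].
x_proj = clip(0.0651) = 0.0651
y_proj = clip(-0.9782) = -0.9782
Step 4: Evaluate f.
f(0.0651, -0.9782) = -3.0638


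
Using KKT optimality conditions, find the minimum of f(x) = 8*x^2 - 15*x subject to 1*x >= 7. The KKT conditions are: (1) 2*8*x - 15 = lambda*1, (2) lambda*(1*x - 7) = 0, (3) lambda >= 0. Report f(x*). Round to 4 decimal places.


Step 1: Try lambda = 0 (constraint inactive).
x_unc = 15/(2*8) = 0.9375
Check: 1*0.9375 = 0.9375 < 7 -- violated!
Step 2: Constraint must be active: 1*x = 7
x* = 7/1 = 7.0
lambda = (2*8*7.0 - 15)/1 = 97.0
Step 3: Compute optimal value.
f(x*) = 8*7.0^2 - 15*7.0 = 287.0


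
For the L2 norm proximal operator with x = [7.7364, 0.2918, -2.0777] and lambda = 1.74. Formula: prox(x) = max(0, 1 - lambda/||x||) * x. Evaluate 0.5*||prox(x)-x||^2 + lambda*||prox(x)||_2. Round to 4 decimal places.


Step 1: Compute ||x||.
||x|| = 8.0159
Step 2: Compute scaling factor.
scale = max(0, 1 - 1.74/8.0159) = 0.7829
Step 3: prox(x) = [6.0571, 0.2285, -1.6267]
||prox(x)|| = 6.2759
Step 4: Proximal objective.
0.5*||prox-x||^2 = 1.5138
lambda*||prox|| = 10.9201
Total = 12.4338


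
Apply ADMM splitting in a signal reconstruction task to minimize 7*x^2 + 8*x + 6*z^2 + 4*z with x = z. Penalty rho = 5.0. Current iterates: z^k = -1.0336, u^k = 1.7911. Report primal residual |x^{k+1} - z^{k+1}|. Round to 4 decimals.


ADMM iteration with rho = 5.0, z^k = -1.0336, u^k = 1.7911
Step 1: x-update.
Minimize 7*x^2 + 8*x + (5.0/2)*(x + 1.0336 + 1.7911)^2
FOC: (2*7 + 5.0)*x = -8 + 5.0*(-1.0336 - 1.7911)
x^{k+1} = -1.1644
Step 2: z-update.
Minimize 6*z^2 + 4*z + (5.0/2)*(-1.1644 - z + 1.7911)^2
FOC: (2*6 + 5.0)*z = -4 + 5.0*(-1.1644 + 1.7911)
z^{k+1} = -0.051
Step 3: u-update.
u^{k+1} = 1.7911 - 1.1644 + 0.051 = 0.6777
Step 4: Primal residual = |-1.1644 + 0.051| = 1.1134


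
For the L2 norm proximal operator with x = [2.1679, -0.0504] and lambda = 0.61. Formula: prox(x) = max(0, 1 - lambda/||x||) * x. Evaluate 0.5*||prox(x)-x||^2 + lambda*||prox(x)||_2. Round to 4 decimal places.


Step 1: Compute ||x||.
||x|| = 2.1685
Step 2: Compute scaling factor.
scale = max(0, 1 - 0.61/2.1685) = 0.7187
Step 3: prox(x) = [1.5581, -0.0362]
||prox(x)|| = 1.5585
Step 4: Proximal objective.
0.5*||prox-x||^2 = 0.1861
lambda*||prox|| = 0.9507
Total = 1.1367


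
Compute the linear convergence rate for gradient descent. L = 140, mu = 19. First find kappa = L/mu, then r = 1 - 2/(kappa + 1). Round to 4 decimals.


Step 1: Compute the condition number.
kappa = L/mu = 140/19 = 7.3684
Step 2: Compute the convergence rate.
r = 1 - 2/(kappa + 1) = 1 - 2*mu/(L + mu) = (L - mu)/(L + mu) = 121/159 = 0.761


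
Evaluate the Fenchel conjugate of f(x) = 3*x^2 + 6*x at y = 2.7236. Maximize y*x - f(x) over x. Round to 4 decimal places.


f*(y) = sup_x {y*x - a*x^2 - b*x} = sup_x {(y-b)*x - a*x^2}
FOC: (y - b) - 2a*x = 0 => x* = (y - b)/(2a)
x* = (2.7236 - 6)/(2*3) = -0.5461
f*(2.7236) = (y-b)^2/(4a) = (2.7236 - 6)^2/(4*3)
= 10.7348/12 = 0.8946


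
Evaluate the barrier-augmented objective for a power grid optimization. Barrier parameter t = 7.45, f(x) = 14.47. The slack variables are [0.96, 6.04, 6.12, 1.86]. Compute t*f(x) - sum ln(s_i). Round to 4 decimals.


Step 1: Compute log-barrier.
ln values: [-0.0408, 1.7984, 1.8116, 0.6206]
phi = -(-0.0408 + 1.7984 + 1.8116 + 0.6206) = -4.1897
Step 2: Compute augmented objective.
t*f(x) = 7.45*14.47 = 107.8015
Total = 107.8015 - 4.1897 = 103.6118


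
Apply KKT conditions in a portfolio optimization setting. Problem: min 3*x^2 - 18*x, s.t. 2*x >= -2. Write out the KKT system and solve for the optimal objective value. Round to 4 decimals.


Step 1: Try lambda = 0 (constraint inactive).
Stationarity: 2*3*x - 18 = 0
x* = 18/(2*3) = 3.0
Check constraint: 2*3.0 = 6.0 >= -2 -- satisfied.
Step 2: Compute optimal value.
f(x*) = 3*3.0^2 - 18*3.0 = -27.0


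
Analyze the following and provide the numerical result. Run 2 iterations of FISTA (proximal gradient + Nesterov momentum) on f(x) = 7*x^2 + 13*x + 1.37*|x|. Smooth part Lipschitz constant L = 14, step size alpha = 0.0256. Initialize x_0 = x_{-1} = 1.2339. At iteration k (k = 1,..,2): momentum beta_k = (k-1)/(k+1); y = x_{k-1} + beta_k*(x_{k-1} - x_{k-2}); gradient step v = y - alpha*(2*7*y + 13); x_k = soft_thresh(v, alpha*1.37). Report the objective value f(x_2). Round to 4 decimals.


FISTA on f(x) = 7*x^2 + 13*x + 1.37*|x|
L = 14, alpha = 0.0256
Iteration 1: beta = 0.0, y = 1.2339 + 0.0*(1.2339 - 1.2339) = 1.2339
  grad(y) = 30.2746, v = y - alpha*grad = 0.4589
  prox(v) = soft_thresh(0.4589, 0.0351) = 0.4238
Iteration 2: beta = 0.3333, y = 0.4238 + 0.3333*(0.4238 - 1.2339) = 0.1538
  grad(y) = 15.1527, v = y - alpha*grad = -0.2341
  prox(v) = soft_thresh(-0.2341, 0.0351) = -0.1991
f(x_2) = 7*(-0.1991)^2 + 13*(-0.1991) + 1.37*|-0.1991| = -2.0378


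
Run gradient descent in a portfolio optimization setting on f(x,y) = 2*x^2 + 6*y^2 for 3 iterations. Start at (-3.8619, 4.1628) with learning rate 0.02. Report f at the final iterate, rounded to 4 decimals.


Gradient descent on f(x,y) = 2*x^2 + 6*y^2.
Starting point: (-3.8619, 4.1628), alpha = 0.02
Step 1: grad_x = 2*2*-3.8619 = -15.4476, grad_y = 2*6*4.1628 = 49.9536
  x_1 = -3.8619 - 0.02*-15.4476 = -3.5529
  y_1 = 4.1628 - 0.02*49.9536 = 3.1637
Step 2: grad_x = 2*2*-3.5529 = -14.2118, grad_y = 2*6*3.1637 = 37.9647
  x_2 = -3.5529 - 0.02*-14.2118 = -3.2687
  y_2 = 3.1637 - 0.02*37.9647 = 2.4044
Step 3: grad_x = 2*2*-3.2687 = -13.0748, grad_y = 2*6*2.4044 = 28.8532
  x_3 = -3.2687 - 0.02*-13.0748 = -3.0072
  y_3 = 2.4044 - 0.02*28.8532 = 1.8274
f(-3.0072, 1.8274) = 2*(-3.0072)^2 + 6*1.8274^2 = 38.1224


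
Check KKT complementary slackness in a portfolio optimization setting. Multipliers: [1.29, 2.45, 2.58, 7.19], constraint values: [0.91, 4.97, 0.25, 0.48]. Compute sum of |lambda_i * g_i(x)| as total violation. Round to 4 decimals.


KKT complementary slackness check:
lambda_1 * g_1 = 1.29 * 0.91 = 1.1739
lambda_2 * g_2 = 2.45 * 4.97 = 12.1765
lambda_3 * g_3 = 2.58 * 0.25 = 0.645
lambda_4 * g_4 = 7.19 * 0.48 = 3.4512
Total violation = 1.1739 + 12.1765 + 0.645 + 3.4512 = 17.4466


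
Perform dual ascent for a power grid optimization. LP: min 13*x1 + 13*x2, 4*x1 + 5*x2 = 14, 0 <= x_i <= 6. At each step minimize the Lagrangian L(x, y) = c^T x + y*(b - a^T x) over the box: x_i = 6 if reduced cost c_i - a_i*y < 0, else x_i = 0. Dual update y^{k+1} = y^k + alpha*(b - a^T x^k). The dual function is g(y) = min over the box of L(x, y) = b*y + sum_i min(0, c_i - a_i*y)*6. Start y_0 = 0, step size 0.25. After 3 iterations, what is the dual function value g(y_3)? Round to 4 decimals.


Dual ascent for LP: min 13*x1 + 13*x2, 4*x1 + 5*x2 = 14, 0 <= x_i <= 6
Step 1: y^k = 0.0, reduced costs: (13.0, 13.0)
  x^k = (0.0, 0.0), subgradient = b - a^T x = 14.0
  y^{k+1} = 0.0 + 0.25*14.0 = 3.5
Step 2: y^k = 3.5, reduced costs: (-1.0, -4.5)
  x^k = (6.0, 6.0), subgradient = b - a^T x = -40.0
  y^{k+1} = 3.5 + 0.25*-40.0 = -6.5
Step 3: y^k = -6.5, reduced costs: (39.0, 45.5)
  x^k = (0.0, 0.0), subgradient = b - a^T x = 14.0
  y^{k+1} = -6.5 + 0.25*14.0 = -3.0
Dual objective at y_3 = -3.0: reduced costs (25.0, 28.0), box minimizer x = (0.0, 0.0)
g(y_3) = b*y + (c1 - a1*y)*x1 + (c2 - a2*y)*x2 = 14*(-3.0) + 25.0*0.0 + 28.0*0.0 = -42.0 + 0.0 + 0.0 = -42.0


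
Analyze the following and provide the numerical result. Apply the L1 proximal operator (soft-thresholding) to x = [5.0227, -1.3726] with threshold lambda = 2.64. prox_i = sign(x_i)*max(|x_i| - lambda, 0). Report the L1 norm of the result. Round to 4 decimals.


Soft-thresholding with lambda = 2.64:
prox(5.0227) = sign(5.0227)*max(|5.0227| - 2.64, 0) = 2.3827
prox(-1.3726) = sign(-1.3726)*max(|-1.3726| - 2.64, 0) = 0.0
prox(x) = [2.3827, 0.0]
||prox(x)||_1 = 2.3827 + 0.0 = 2.3827


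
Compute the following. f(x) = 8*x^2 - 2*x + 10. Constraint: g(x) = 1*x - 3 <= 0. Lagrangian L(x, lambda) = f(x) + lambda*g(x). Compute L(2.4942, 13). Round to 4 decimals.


Step 1: Evaluate f(x).
f(2.4942) = 8*2.4942^2 - 2*2.4942 + 10 = 54.7799
Step 2: Evaluate g(x).
g(2.4942) = 1*2.4942 - 3 = -0.5058
Step 3: Compute Lagrangian.
L = 54.7799 + 13*-0.5058 = 48.2045


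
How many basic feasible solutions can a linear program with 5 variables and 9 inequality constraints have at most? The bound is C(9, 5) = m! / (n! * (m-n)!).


Each vertex corresponds to some choice of n active constraints out of m, so the number of vertices is at most C(m, n) = m! / (n!(m-n)!).
m = 9, n = 5
Numerator: 9 * 8 * 7 * 6 * 5
Denominator: 5! = 120
C(9, 5) = 126


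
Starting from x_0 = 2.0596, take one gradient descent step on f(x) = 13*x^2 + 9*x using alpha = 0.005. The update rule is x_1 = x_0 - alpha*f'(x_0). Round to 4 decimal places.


We compute the gradient at x_0 and apply the update.
f'(x) = 26*x + 9
f'(2.0596) = 26*2.0596 + 9 = 62.5496
x_1 = 2.0596 - 0.005*62.5496 = 1.7469


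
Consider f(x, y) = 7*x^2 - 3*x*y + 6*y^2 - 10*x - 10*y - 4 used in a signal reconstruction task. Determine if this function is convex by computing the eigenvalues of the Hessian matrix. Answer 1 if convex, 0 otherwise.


The Hessian of f(x,y) = 7*x^2 - 3*x*y + 6*y^2 - 10*x - 10*y - 4 is:
H = [[14, -3], [-3, 12]]
Trace = 14 + 12 = 26
Determinant = 14*12 - (-3)^2 = 159
Discriminant = (26)^2 - 4*159 = 40.0
Eigenvalues: lambda_1 = 9.8377, lambda_2 = 16.1623
The function is convex.

1


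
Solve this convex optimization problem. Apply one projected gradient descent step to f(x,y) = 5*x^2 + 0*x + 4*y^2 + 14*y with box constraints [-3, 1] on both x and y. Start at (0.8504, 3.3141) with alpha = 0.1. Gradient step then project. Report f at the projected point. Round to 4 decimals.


Step 1: Compute gradient at (0.8504, 3.3141).
grad_x = 2*5*0.8504 + 0 = 8.504
grad_y = 2*4*3.3141 + 14 = 40.5128
Step 2: Gradient step.
x_raw = 0.8504 - 0.1*8.504 = -0.0
y_raw = 3.3141 - 0.1*40.5128 = -0.7372
Step 3: Project onto [-3, 1].
x_proj = clip(-0.0) = -0.0
y_proj = clip(-0.7372) = -0.7372
Step 4: Evaluate f.
f(-0.0, -0.7372) = -8.1468


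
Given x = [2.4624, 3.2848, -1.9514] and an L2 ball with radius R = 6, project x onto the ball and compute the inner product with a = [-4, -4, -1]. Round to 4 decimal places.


Step 1: Compute ||x|| (intermediates to 6 decimals).
||x|| = sqrt(2.4624^2 + 3.2848^2 + (-1.9514)^2) = 4.545469
Step 2: Project.
Since ||x|| <= R, proj = x (no scaling needed).
proj(x) = [2.4624, 3.2848, -1.9514]
Step 3: Dot product.
a^T * proj(x) = -4*2.4624 - 4*3.2848 - 1*(-1.9514) = -21.0374


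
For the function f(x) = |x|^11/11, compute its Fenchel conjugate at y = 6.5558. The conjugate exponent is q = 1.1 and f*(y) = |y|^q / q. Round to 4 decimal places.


The conjugate exponent q satisfies 1/p + 1/q = 1.
p = 11, so q = 11/(11 - 1) = 1.1
|y|^q = 6.5558^1.1 = 7.912
f*(6.5558) = 7.912 / 1.1 = 7.1928


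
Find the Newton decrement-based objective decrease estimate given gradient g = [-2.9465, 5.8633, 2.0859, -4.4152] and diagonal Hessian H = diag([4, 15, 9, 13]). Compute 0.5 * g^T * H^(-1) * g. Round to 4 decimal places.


Step 1: H is diagonal, so H^(-1) * g = [-0.7366, 0.3909, 0.2318, -0.3396].
Step 2: g^T H^(-1) g = sum_i g_i^2 / H_ii
  = (-2.9465)^2/4 + (5.8633)^2/15 + (2.0859)^2/9 + (-4.4152)^2/13
  = 2.1705 + 2.2919 + 0.4834 + 1.4995 = 6.4453
Step 3: Objective decrease = 0.5 * g^T H^(-1) g = 3.2227


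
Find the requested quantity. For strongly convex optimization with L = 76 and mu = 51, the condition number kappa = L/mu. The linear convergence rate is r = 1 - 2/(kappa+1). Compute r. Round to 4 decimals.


Step 1: Compute the condition number.
kappa = L/mu = 76/51 = 1.4902
Step 2: Compute the convergence rate.
r = 1 - 2/(kappa + 1) = 1 - 2*mu/(L + mu) = (L - mu)/(L + mu) = 25/127 = 0.1969


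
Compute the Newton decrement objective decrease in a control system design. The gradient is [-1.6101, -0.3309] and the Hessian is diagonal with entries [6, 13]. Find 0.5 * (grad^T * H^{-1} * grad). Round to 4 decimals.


Step 1: H is diagonal, so H^(-1) * g = [-0.2684, -0.0255].
Step 2: g^T H^(-1) g = sum_i g_i^2 / H_ii
  = (-1.6101)^2/6 + (-0.3309)^2/13
  = 0.4321 + 0.0084 = 0.4405
Step 3: Objective decrease = 0.5 * g^T H^(-1) g = 0.2202


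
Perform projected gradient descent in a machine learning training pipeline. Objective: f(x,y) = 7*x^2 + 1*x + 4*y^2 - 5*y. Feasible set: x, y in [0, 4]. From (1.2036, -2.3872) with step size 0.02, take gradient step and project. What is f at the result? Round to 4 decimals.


Step 1: Compute gradient at (1.2036, -2.3872).
grad_x = 2*7*1.2036 + 1 = 17.8504
grad_y = 2*4*-2.3872 - 5 = -24.0976
Step 2: Gradient step.
x_raw = 1.2036 - 0.02*17.8504 = 0.8466
y_raw = -2.3872 - 0.02*-24.0976 = -1.9052
Step 3: Project onto [0, 4].
x_proj = clip(0.8466) = 0.8466
y_proj = clip(-1.9052) = 0.0
Step 4: Evaluate f.
f(0.8466, 0.0) = 5.8636


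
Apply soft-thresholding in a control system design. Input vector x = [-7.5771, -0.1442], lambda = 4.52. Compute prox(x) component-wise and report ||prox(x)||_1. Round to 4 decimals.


Soft-thresholding with lambda = 4.52:
prox(-7.5771) = sign(-7.5771)*max(|-7.5771| - 4.52, 0) = -3.0571
prox(-0.1442) = sign(-0.1442)*max(|-0.1442| - 4.52, 0) = 0.0
prox(x) = [-3.0571, 0.0]
||prox(x)||_1 = 3.0571 + 0.0 = 3.0571


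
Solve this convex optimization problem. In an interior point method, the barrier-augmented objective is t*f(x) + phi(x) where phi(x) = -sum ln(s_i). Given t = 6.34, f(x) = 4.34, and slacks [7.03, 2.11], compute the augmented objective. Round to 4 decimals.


Step 1: Compute log-barrier.
ln values: [1.9502, 0.7467]
phi = -(1.9502 + 0.7467) = -2.6969
Step 2: Compute augmented objective.
t*f(x) = 6.34*4.34 = 27.5156
Total = 27.5156 - 2.6969 = 24.8187


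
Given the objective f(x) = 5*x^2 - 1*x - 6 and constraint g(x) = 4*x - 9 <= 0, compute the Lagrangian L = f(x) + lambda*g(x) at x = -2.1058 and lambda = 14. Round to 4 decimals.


Step 1: Evaluate f(x).
f(-2.1058) = 5*(-2.1058)^2 - 1*(-2.1058) - 6 = 18.2778
Step 2: Evaluate g(x).
g(-2.1058) = 4*-2.1058 - 9 = -17.4232
Step 3: Compute Lagrangian.
L = 18.2778 + 14*-17.4232 = -225.647


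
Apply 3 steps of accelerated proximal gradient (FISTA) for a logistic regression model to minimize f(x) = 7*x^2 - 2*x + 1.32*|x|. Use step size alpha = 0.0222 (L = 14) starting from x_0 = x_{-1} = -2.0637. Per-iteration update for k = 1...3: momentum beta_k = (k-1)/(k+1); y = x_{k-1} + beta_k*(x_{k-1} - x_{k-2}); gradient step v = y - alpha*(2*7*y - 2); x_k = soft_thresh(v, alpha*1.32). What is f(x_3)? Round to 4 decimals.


FISTA on f(x) = 7*x^2 - 2*x + 1.32*|x|
L = 14, alpha = 0.0222
Iteration 1: beta = 0.0, y = -2.0637 + 0.0*(-2.0637 + 2.0637) = -2.0637
  grad(y) = -30.8918, v = y - alpha*grad = -1.3779
  prox(v) = soft_thresh(-1.3779, 0.0293) = -1.3486
Iteration 2: beta = 0.3333, y = -1.3486 + 0.3333*(-1.3486 + 2.0637) = -1.1102
  grad(y) = -17.5432, v = y - alpha*grad = -0.7208
  prox(v) = soft_thresh(-0.7208, 0.0293) = -0.6915
Iteration 3: beta = 0.5, y = -0.6915 + 0.5*(-0.6915 + 1.3486) = -0.3629
  grad(y) = -7.0806, v = y - alpha*grad = -0.2057
  prox(v) = soft_thresh(-0.2057, 0.0293) = -0.1764
f(x_3) = 7*(-0.1764)^2 - 2*(-0.1764) + 1.32*|-0.1764| = 0.8035


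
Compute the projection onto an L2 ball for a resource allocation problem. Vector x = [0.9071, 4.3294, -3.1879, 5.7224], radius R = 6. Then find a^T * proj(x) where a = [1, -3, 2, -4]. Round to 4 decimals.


Step 1: Compute ||x|| (intermediates to 6 decimals).
||x|| = sqrt(0.9071^2 + 4.3294^2 + (-3.1879)^2 + 5.7224^2) = 7.904119
Step 2: Project.
Since ||x|| > R, scale = R/||x|| = 6/7.904119 = 0.759098, proj(x) = scale * x
proj(x) = [0.688578, 3.286439, -2.419929, 4.343862]
Step 3: Dot product.
a^T * proj(x) = 1*0.688578 - 3*3.286439 + 2*(-2.419929) - 4*4.343862 = -31.386


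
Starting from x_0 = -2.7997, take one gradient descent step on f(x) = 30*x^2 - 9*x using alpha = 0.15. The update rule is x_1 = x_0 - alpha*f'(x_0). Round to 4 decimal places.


We compute the gradient at x_0 and apply the update.
f'(x) = 60*x - 9
f'(-2.7997) = 60*-2.7997 - 9 = -176.982
x_1 = -2.7997 - 0.15*-176.982 = 23.7476


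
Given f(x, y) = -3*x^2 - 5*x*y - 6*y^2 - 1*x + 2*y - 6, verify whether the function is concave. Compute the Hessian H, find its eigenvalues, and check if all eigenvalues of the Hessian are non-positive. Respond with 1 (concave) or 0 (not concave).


The Hessian of f(x,y) = -3*x^2 - 5*x*y - 6*y^2 - 1*x + 2*y - 6 is:
H = [[-6, -5], [-5, -12]]
Trace = -6 - 12 = -18
Determinant = -6*-12 - (-5)^2 = 47
Discriminant = (-18)^2 - 4*47 = 136.0
Eigenvalues: lambda_1 = -14.831, lambda_2 = -3.169
The function is concave.

1


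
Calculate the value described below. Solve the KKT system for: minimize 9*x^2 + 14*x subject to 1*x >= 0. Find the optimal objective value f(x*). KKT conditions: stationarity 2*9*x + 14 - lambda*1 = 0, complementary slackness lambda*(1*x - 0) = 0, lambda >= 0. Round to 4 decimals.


Step 1: Try lambda = 0 (constraint inactive).
x_unc = -14/(2*9) = -0.7778
Check: 1*-0.7778 = -0.7778 < 0 -- violated!
Step 2: Constraint must be active: 1*x = 0
x* = 0/1 = 0.0
lambda = (2*9*0.0 + 14)/1 = 14.0
Step 3: Compute optimal value.
f(x*) = 9*0.0^2 + 14*0.0 = 0.0


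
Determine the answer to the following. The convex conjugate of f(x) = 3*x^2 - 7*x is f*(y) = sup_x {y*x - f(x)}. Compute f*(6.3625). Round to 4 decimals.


f*(y) = sup_x {y*x - a*x^2 - b*x} = sup_x {(y-b)*x - a*x^2}
FOC: (y - b) - 2a*x = 0 => x* = (y - b)/(2a)
x* = (6.3625 + 7)/(2*3) = 2.2271
f*(6.3625) = (y-b)^2/(4a) = (6.3625 + 7)^2/(4*3)
= 178.5564/12 = 14.8797


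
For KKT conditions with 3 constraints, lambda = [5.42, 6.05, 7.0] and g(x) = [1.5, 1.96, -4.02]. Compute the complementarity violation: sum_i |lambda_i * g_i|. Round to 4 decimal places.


KKT complementary slackness check:
lambda_1 * g_1 = 5.42 * 1.5 = 8.13
lambda_2 * g_2 = 6.05 * 1.96 = 11.858
lambda_3 * g_3 = 7.0 * -4.02 = -28.14
Total violation = 8.13 + 11.858 + 28.14 = 48.128


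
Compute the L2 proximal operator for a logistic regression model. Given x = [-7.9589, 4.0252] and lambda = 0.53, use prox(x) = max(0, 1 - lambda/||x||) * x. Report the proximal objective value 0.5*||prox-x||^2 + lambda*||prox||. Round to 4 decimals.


Step 1: Compute ||x||.
||x|| = 8.9189
Step 2: Compute scaling factor.
scale = max(0, 1 - 0.53/8.9189) = 0.9406
Step 3: prox(x) = [-7.4859, 3.786]
||prox(x)|| = 8.3889
Step 4: Proximal objective.
0.5*||prox-x||^2 = 0.1405
lambda*||prox|| = 4.4461
Total = 4.5866


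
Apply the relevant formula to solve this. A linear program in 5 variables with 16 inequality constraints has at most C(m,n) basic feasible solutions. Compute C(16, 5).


Each vertex corresponds to some choice of n active constraints out of m, so the number of vertices is at most C(m, n) = m! / (n!(m-n)!).
m = 16, n = 5
Numerator: 16 * 15 * 14 * 13 * 12
Denominator: 5! = 120
C(16, 5) = 4368


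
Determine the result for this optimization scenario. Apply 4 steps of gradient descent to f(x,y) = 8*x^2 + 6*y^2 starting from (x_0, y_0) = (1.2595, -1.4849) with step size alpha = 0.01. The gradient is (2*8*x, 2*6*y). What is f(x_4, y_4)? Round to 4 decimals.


Gradient descent on f(x,y) = 8*x^2 + 6*y^2.
Starting point: (1.2595, -1.4849), alpha = 0.01
Step 1: grad_x = 2*8*1.2595 = 20.152, grad_y = 2*6*-1.4849 = -17.8188
  x_1 = 1.2595 - 0.01*20.152 = 1.058
  y_1 = -1.4849 - 0.01*-17.8188 = -1.3067
Step 2: grad_x = 2*8*1.058 = 16.9277, grad_y = 2*6*-1.3067 = -15.6805
  x_2 = 1.058 - 0.01*16.9277 = 0.8887
  y_2 = -1.3067 - 0.01*-15.6805 = -1.1499
Step 3: grad_x = 2*8*0.8887 = 14.2193, grad_y = 2*6*-1.1499 = -13.7989
  x_3 = 0.8887 - 0.01*14.2193 = 0.7465
  y_3 = -1.1499 - 0.01*-13.7989 = -1.0119
Step 4: grad_x = 2*8*0.7465 = 11.9442, grad_y = 2*6*-1.0119 = -12.143
  x_4 = 0.7465 - 0.01*11.9442 = 0.6271
  y_4 = -1.0119 - 0.01*-12.143 = -0.8905
f(0.6271, -0.8905) = 8*0.6271^2 + 6*(-0.8905)^2 = 7.9035


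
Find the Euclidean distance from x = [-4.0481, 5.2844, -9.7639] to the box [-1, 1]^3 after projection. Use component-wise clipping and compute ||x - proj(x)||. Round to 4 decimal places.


Project each component onto [-1, 1].
clip(-4.0481) = -1.0, clip(5.2844) = 1.0, clip(-9.7639) = -1.0
Projection = [-1.0, 1.0, -1.0]
Squared diffs: [9.2909, 18.3561, 76.8059]
Distance = sqrt(104.4529) = 10.2202


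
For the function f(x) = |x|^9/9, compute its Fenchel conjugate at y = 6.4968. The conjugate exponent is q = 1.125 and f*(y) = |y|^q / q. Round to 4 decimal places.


The conjugate exponent q satisfies 1/p + 1/q = 1.
p = 9, so q = 9/(9 - 1) = 1.125
|y|^q = 6.4968^1.125 = 8.2089
f*(6.4968) = 8.2089 / 1.125 = 7.2968


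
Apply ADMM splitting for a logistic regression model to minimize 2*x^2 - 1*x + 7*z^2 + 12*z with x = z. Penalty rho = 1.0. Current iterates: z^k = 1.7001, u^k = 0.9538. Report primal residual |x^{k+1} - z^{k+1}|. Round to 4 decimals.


ADMM iteration with rho = 1.0, z^k = 1.7001, u^k = 0.9538
Step 1: x-update.
Minimize 2*x^2 - 1*x + (1.0/2)*(x - 1.7001 + 0.9538)^2
FOC: (2*2 + 1.0)*x = 1 + 1.0*(1.7001 - 0.9538)
x^{k+1} = 0.3493
Step 2: z-update.
Minimize 7*z^2 + 12*z + (1.0/2)*(0.3493 - z + 0.9538)^2
FOC: (2*7 + 1.0)*z = -12 + 1.0*(0.3493 + 0.9538)
z^{k+1} = -0.7131
Step 3: u-update.
u^{k+1} = 0.9538 + 0.3493 + 0.7131 = 2.0162
Step 4: Primal residual = |0.3493 + 0.7131| = 1.0624


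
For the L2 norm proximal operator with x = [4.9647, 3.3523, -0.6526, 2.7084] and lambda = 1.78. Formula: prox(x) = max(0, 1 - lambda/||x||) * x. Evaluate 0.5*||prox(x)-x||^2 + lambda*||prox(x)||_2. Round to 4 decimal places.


Step 1: Compute ||x||.
||x|| = 6.6066
Step 2: Compute scaling factor.
scale = max(0, 1 - 1.78/6.6066) = 0.7306
Step 3: prox(x) = [3.6271, 2.4491, -0.4768, 1.9787]
||prox(x)|| = 4.8266
Step 4: Proximal objective.
0.5*||prox-x||^2 = 1.5842
lambda*||prox|| = 8.5913
Total = 10.1756


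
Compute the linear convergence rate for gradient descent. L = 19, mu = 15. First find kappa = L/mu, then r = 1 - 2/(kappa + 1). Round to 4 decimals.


Step 1: Compute the condition number.
kappa = L/mu = 19/15 = 1.2667
Step 2: Compute the convergence rate.
r = 1 - 2/(kappa + 1) = 1 - 2*mu/(L + mu) = (L - mu)/(L + mu) = 4/34 = 0.1176


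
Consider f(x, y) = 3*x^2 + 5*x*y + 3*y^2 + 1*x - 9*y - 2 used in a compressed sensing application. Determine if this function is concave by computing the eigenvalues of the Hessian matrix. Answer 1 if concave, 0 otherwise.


The Hessian of f(x,y) = 3*x^2 + 5*x*y + 3*y^2 + 1*x - 9*y - 2 is:
H = [[6, 5], [5, 6]]
Trace = 6 + 6 = 12
Determinant = 6*6 - (5)^2 = 11
Discriminant = (12)^2 - 4*11 = 100.0
Eigenvalues: lambda_1 = 1.0, lambda_2 = 11.0
The function is not concave.

0


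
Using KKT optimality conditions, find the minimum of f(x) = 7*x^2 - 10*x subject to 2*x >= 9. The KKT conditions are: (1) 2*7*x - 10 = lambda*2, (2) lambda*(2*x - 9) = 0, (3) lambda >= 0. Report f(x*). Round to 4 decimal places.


Step 1: Try lambda = 0 (constraint inactive).
x_unc = 10/(2*7) = 0.7143
Check: 2*0.7143 = 1.4286 < 9 -- violated!
Step 2: Constraint must be active: 2*x = 9
x* = 9/2 = 4.5
lambda = (2*7*4.5 - 10)/2 = 26.5
Step 3: Compute optimal value.
f(x*) = 7*4.5^2 - 10*4.5 = 96.75


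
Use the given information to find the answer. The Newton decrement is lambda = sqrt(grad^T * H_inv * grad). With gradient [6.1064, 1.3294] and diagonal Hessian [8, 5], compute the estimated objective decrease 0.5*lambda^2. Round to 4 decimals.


Step 1: H is diagonal, so H^(-1) * g = [0.7633, 0.2659].
Step 2: g^T H^(-1) g = sum_i g_i^2 / H_ii
  = (6.1064)^2/8 + (1.3294)^2/5
  = 4.661 + 0.3535 = 5.0145
Step 3: Objective decrease = 0.5 * g^T H^(-1) g = 2.5072


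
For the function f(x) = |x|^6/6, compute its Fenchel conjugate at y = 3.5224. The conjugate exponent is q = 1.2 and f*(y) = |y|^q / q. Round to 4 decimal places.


The conjugate exponent q satisfies 1/p + 1/q = 1.
p = 6, so q = 6/(6 - 1) = 1.2
|y|^q = 3.5224^1.2 = 4.5311
f*(3.5224) = 4.5311 / 1.2 = 3.7759


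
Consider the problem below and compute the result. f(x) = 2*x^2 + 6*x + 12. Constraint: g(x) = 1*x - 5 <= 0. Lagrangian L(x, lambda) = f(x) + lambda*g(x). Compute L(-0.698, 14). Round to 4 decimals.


Step 1: Evaluate f(x).
f(-0.698) = 2*(-0.698)^2 + 6*(-0.698) + 12 = 8.7864
Step 2: Evaluate g(x).
g(-0.698) = 1*-0.698 - 5 = -5.698
Step 3: Compute Lagrangian.
L = 8.7864 + 14*-5.698 = -70.9856


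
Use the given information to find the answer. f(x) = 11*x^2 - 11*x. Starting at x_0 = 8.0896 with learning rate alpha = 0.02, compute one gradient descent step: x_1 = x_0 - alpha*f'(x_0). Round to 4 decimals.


We compute the gradient at x_0 and apply the update.
f'(x) = 22*x - 11
f'(8.0896) = 22*8.0896 - 11 = 166.9712
x_1 = 8.0896 - 0.02*166.9712 = 4.7502


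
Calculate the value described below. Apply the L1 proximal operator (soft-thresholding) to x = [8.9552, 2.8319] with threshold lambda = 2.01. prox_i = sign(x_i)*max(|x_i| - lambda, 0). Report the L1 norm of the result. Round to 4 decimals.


Soft-thresholding with lambda = 2.01:
prox(8.9552) = sign(8.9552)*max(|8.9552| - 2.01, 0) = 6.9452
prox(2.8319) = sign(2.8319)*max(|2.8319| - 2.01, 0) = 0.8219
prox(x) = [6.9452, 0.8219]
||prox(x)||_1 = 6.9452 + 0.8219 = 7.7671


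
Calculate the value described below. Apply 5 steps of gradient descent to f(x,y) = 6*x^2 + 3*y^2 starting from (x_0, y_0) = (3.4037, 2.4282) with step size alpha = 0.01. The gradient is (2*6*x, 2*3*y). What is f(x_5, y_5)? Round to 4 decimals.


Gradient descent on f(x,y) = 6*x^2 + 3*y^2.
Starting point: (3.4037, 2.4282), alpha = 0.01
Step 1: grad_x = 2*6*3.4037 = 40.8444, grad_y = 2*3*2.4282 = 14.5692
  x_1 = 3.4037 - 0.01*40.8444 = 2.9953
  y_1 = 2.4282 - 0.01*14.5692 = 2.2825
Step 2: grad_x = 2*6*2.9953 = 35.9431, grad_y = 2*3*2.2825 = 13.695
  x_2 = 2.9953 - 0.01*35.9431 = 2.6358
  y_2 = 2.2825 - 0.01*13.695 = 2.1456
Step 3: grad_x = 2*6*2.6358 = 31.6299, grad_y = 2*3*2.1456 = 12.8733
  x_3 = 2.6358 - 0.01*31.6299 = 2.3195
  y_3 = 2.1456 - 0.01*12.8733 = 2.0168
Step 4: grad_x = 2*6*2.3195 = 27.8343, grad_y = 2*3*2.0168 = 12.1009
  x_4 = 2.3195 - 0.01*27.8343 = 2.0412
  y_4 = 2.0168 - 0.01*12.1009 = 1.8958
Step 5: grad_x = 2*6*2.0412 = 24.4942, grad_y = 2*3*1.8958 = 11.3749
  x_5 = 2.0412 - 0.01*24.4942 = 1.7962
  y_5 = 1.8958 - 0.01*11.3749 = 1.7821
f(1.7962, 1.7821) = 6*1.7962^2 + 3*1.7821^2 = 28.8862


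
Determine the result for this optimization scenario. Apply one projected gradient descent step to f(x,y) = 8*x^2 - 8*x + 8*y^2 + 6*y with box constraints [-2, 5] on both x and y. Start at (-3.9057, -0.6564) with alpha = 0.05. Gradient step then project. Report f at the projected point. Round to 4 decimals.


Step 1: Compute gradient at (-3.9057, -0.6564).
grad_x = 2*8*-3.9057 - 8 = -70.4912
grad_y = 2*8*-0.6564 + 6 = -4.5024
Step 2: Gradient step.
x_raw = -3.9057 - 0.05*-70.4912 = -0.3811
y_raw = -0.6564 - 0.05*-4.5024 = -0.4313
Step 3: Project onto [-2, 5].
x_proj = clip(-0.3811) = -0.3811
y_proj = clip(-0.4313) = -0.4313
Step 4: Evaluate f.
f(-0.3811, -0.4313) = 3.1116


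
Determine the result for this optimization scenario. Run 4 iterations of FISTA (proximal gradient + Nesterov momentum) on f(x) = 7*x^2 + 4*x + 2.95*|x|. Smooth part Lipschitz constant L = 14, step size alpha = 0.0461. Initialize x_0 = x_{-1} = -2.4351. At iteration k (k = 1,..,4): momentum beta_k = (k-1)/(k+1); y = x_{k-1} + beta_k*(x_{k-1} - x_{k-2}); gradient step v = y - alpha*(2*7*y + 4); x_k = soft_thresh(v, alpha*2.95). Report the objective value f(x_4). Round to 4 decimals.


FISTA on f(x) = 7*x^2 + 4*x + 2.95*|x|
L = 14, alpha = 0.0461
Iteration 1: beta = 0.0, y = -2.4351 + 0.0*(-2.4351 + 2.4351) = -2.4351
  grad(y) = -30.0914, v = y - alpha*grad = -1.0479
  prox(v) = soft_thresh(-1.0479, 0.136) = -0.9119
Iteration 2: beta = 0.3333, y = -0.9119 + 0.3333*(-0.9119 + 2.4351) = -0.4042
  grad(y) = -1.6582, v = y - alpha*grad = -0.3277
  prox(v) = soft_thresh(-0.3277, 0.136) = -0.1917
Iteration 3: beta = 0.5, y = -0.1917 + 0.5*(-0.1917 + 0.9119) = 0.1684
  grad(y) = 6.3572, v = y - alpha*grad = -0.1247
  prox(v) = soft_thresh(-0.1247, 0.136) = 0.0
Iteration 4: beta = 0.6, y = 0.0 + 0.6*(0.0 + 0.1917) = 0.115
  grad(y) = 5.6104, v = y - alpha*grad = -0.1436
  prox(v) = soft_thresh(-0.1436, 0.136) = -0.0076
f(x_4) = 7*(-0.0076)^2 + 4*(-0.0076) + 2.95*|-0.0076| = -0.0076


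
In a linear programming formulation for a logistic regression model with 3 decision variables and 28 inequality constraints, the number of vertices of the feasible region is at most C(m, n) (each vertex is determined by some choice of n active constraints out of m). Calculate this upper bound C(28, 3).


Each vertex corresponds to some choice of n active constraints out of m, so the number of vertices is at most C(m, n) = m! / (n!(m-n)!).
m = 28, n = 3
Numerator: 28 * 27 * 26
Denominator: 3! = 6
C(28, 3) = 3276


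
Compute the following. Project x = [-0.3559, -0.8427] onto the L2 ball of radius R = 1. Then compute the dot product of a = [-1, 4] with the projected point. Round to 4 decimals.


Step 1: Compute ||x|| (intermediates to 6 decimals).
||x|| = sqrt((-0.3559)^2 + (-0.8427)^2) = 0.914772
Step 2: Project.
Since ||x|| <= R, proj = x (no scaling needed).
proj(x) = [-0.3559, -0.8427]
Step 3: Dot product.
a^T * proj(x) = -1*(-0.3559) + 4*(-0.8427) = -3.0149


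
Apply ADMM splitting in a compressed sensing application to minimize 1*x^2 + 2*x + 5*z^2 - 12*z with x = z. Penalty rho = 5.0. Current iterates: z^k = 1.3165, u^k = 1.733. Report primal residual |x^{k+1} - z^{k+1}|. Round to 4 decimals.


ADMM iteration with rho = 5.0, z^k = 1.3165, u^k = 1.733
Step 1: x-update.
Minimize 1*x^2 + 2*x + (5.0/2)*(x - 1.3165 + 1.733)^2
FOC: (2*1 + 5.0)*x = -2 + 5.0*(1.3165 - 1.733)
x^{k+1} = -0.5832
Step 2: z-update.
Minimize 5*z^2 - 12*z + (5.0/2)*(-0.5832 - z + 1.733)^2
FOC: (2*5 + 5.0)*z = 12 + 5.0*(-0.5832 + 1.733)
z^{k+1} = 1.1833
Step 3: u-update.
u^{k+1} = 1.733 - 0.5832 - 1.1833 = -0.0335
Step 4: Primal residual = |-0.5832 - 1.1833| = 1.7665


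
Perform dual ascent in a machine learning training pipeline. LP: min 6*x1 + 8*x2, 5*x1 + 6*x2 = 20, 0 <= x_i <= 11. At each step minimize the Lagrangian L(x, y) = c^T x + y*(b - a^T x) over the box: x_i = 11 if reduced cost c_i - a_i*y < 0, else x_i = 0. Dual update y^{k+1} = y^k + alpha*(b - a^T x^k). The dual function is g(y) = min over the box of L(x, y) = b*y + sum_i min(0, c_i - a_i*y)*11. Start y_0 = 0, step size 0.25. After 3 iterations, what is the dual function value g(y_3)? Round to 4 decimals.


Dual ascent for LP: min 6*x1 + 8*x2, 5*x1 + 6*x2 = 20, 0 <= x_i <= 11
Step 1: y^k = 0.0, reduced costs: (6.0, 8.0)
  x^k = (0.0, 0.0), subgradient = b - a^T x = 20.0
  y^{k+1} = 0.0 + 0.25*20.0 = 5.0
Step 2: y^k = 5.0, reduced costs: (-19.0, -22.0)
  x^k = (11.0, 11.0), subgradient = b - a^T x = -101.0
  y^{k+1} = 5.0 + 0.25*-101.0 = -20.25
Step 3: y^k = -20.25, reduced costs: (107.25, 129.5)
  x^k = (0.0, 0.0), subgradient = b - a^T x = 20.0
  y^{k+1} = -20.25 + 0.25*20.0 = -15.25
Dual objective at y_3 = -15.25: reduced costs (82.25, 99.5), box minimizer x = (0.0, 0.0)
g(y_3) = b*y + (c1 - a1*y)*x1 + (c2 - a2*y)*x2 = 20*(-15.25) + 82.25*0.0 + 99.5*0.0 = -305.0 + 0.0 + 0.0 = -305.0


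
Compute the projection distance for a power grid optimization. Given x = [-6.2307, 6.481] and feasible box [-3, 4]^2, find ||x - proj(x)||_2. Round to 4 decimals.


Project each component onto [-3, 4].
clip(-6.2307) = -3.0, clip(6.481) = 4.0
Projection = [-3.0, 4.0]
Squared diffs: [10.4374, 6.1554]
Distance = sqrt(16.5928) = 4.0734


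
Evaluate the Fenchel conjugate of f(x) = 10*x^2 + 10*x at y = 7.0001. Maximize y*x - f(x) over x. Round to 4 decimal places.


f*(y) = sup_x {y*x - a*x^2 - b*x} = sup_x {(y-b)*x - a*x^2}
FOC: (y - b) - 2a*x = 0 => x* = (y - b)/(2a)
x* = (7.0001 - 10)/(2*10) = -0.15
f*(7.0001) = (y-b)^2/(4a) = (7.0001 - 10)^2/(4*10)
= 8.9994/40 = 0.225


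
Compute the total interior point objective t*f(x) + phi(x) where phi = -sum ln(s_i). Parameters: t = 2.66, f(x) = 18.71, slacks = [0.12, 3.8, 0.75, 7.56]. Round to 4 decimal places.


Step 1: Compute log-barrier.
ln values: [-2.1203, 1.335, -0.2877, 2.0229]
phi = -(-2.1203 + 1.335 - 0.2877 + 2.0229) = -0.9499
Step 2: Compute augmented objective.
t*f(x) = 2.66*18.71 = 49.7686
Total = 49.7686 - 0.9499 = 48.8187


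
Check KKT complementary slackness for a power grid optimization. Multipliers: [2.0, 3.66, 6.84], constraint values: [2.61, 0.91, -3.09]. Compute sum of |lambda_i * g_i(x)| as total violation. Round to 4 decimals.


KKT complementary slackness check:
lambda_1 * g_1 = 2.0 * 2.61 = 5.22
lambda_2 * g_2 = 3.66 * 0.91 = 3.3306
lambda_3 * g_3 = 6.84 * -3.09 = -21.1356
Total violation = 5.22 + 3.3306 + 21.1356 = 29.6862


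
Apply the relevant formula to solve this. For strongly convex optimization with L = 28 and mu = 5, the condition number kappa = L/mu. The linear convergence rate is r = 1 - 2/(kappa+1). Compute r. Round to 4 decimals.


Step 1: Compute the condition number.
kappa = L/mu = 28/5 = 5.6
Step 2: Compute the convergence rate.
r = 1 - 2/(kappa + 1) = 1 - 2*mu/(L + mu) = (L - mu)/(L + mu) = 23/33 = 0.697


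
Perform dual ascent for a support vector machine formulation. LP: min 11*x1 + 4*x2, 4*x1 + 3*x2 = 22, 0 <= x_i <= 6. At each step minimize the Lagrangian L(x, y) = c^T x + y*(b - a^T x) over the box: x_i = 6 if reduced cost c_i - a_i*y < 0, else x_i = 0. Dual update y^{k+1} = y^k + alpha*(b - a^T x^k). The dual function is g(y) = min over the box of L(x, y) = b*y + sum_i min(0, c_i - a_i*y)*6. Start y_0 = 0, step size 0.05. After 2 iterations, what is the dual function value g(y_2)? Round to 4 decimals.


Dual ascent for LP: min 11*x1 + 4*x2, 4*x1 + 3*x2 = 22, 0 <= x_i <= 6
Step 1: y^k = 0.0, reduced costs: (11.0, 4.0)
  x^k = (0.0, 0.0), subgradient = b - a^T x = 22.0
  y^{k+1} = 0.0 + 0.05*22.0 = 1.1
Step 2: y^k = 1.1, reduced costs: (6.6, 0.7)
  x^k = (0.0, 0.0), subgradient = b - a^T x = 22.0
  y^{k+1} = 1.1 + 0.05*22.0 = 2.2
Dual objective at y_2 = 2.2: reduced costs (2.2, -2.6), box minimizer x = (0.0, 6.0)
g(y_2) = b*y + (c1 - a1*y)*x1 + (c2 - a2*y)*x2 = 22*2.2 + 2.2*0.0 + (-2.6)*6.0 = 48.4 + 0.0 - 15.6 = 32.8


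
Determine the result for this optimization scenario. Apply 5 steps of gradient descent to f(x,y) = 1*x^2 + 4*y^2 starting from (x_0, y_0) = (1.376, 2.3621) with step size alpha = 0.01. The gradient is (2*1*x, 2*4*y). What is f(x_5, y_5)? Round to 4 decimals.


Gradient descent on f(x,y) = 1*x^2 + 4*y^2.
Starting point: (1.376, 2.3621), alpha = 0.01
Step 1: grad_x = 2*1*1.376 = 2.752, grad_y = 2*4*2.3621 = 18.8968
  x_1 = 1.376 - 0.01*2.752 = 1.3485
  y_1 = 2.3621 - 0.01*18.8968 = 2.1731
Step 2: grad_x = 2*1*1.3485 = 2.697, grad_y = 2*4*2.1731 = 17.3851
  x_2 = 1.3485 - 0.01*2.697 = 1.3215
  y_2 = 2.1731 - 0.01*17.3851 = 1.9993
Step 3: grad_x = 2*1*1.3215 = 2.643, grad_y = 2*4*1.9993 = 15.9943
  x_3 = 1.3215 - 0.01*2.643 = 1.2951
  y_3 = 1.9993 - 0.01*15.9943 = 1.8393
Step 4: grad_x = 2*1*1.2951 = 2.5902, grad_y = 2*4*1.8393 = 14.7147
  x_4 = 1.2951 - 0.01*2.5902 = 1.2692
  y_4 = 1.8393 - 0.01*14.7147 = 1.6922
Step 5: grad_x = 2*1*1.2692 = 2.5384, grad_y = 2*4*1.6922 = 13.5375
  x_5 = 1.2692 - 0.01*2.5384 = 1.2438
  y_5 = 1.6922 - 0.01*13.5375 = 1.5568
f(1.2438, 1.5568) = 1*1.2438^2 + 4*1.5568^2 = 11.2417
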